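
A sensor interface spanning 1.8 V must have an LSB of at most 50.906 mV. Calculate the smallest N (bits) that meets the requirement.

6 bits

Number of steps required ≥ 1.8 V / 50.906 mV = 35.36.
Need 2^N ≥ 35.36; 2^5 = 32, 2^6 = 64.
Minimum N = 6.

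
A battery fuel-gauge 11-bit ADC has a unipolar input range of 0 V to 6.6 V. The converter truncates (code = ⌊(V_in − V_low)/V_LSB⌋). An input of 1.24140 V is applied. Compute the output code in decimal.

Full-scale span = 6.6 V; LSB = 6.6/2^11 = 3.223 mV.
Input sits at 385.210 steps above V_low.
So the output code is 385.

code 385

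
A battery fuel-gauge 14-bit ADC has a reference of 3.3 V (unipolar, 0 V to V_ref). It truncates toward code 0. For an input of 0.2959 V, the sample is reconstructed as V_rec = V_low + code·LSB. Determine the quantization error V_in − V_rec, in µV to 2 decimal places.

One LSB is 3.3 V / 16384 = 201.42 µV.
(V_in − V_low)/LSB = (0.2959 − 0)/0.000201416 = 1469.0987 → code 1469 (floor).
Reconstructed: 0.29588013 V.
V_in − V_rec = 1.9873e-05 V = 19.87 µV.

19.87 µV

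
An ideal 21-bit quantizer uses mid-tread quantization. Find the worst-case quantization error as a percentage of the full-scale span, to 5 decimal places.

Rounding → worst-case error = ½ LSB = V_FS/2^22, so 100/4194304 = 2.38419e-05 % of full scale.

0.00002 %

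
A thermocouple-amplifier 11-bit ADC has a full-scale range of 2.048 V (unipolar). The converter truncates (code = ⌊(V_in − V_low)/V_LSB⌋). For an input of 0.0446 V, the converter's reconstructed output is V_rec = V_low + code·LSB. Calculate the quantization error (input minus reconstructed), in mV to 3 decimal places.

One LSB is 2.048 V / 2048 = 1.000 mV.
(V_in − V_low)/LSB = (0.0446 − 0)/0.001 = 44.6000 → code 44 (floor).
Code 44 maps back to 0 + 44×0.001 V = 0.044 V.
Error = 0.0446 − 0.044 = 0.0006 V = 0.600 mV.

0.600 mV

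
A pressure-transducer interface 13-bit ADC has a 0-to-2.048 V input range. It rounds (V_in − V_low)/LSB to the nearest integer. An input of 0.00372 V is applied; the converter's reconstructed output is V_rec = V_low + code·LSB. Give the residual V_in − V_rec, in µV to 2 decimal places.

Step size: 2.048 V ÷ 2^13 = 250.00 µV.
(0.00372 − 0)/0.00025 = 14.8800; round gives code 15.
V_rec = 0 + 15·0.00025 = 0.00375 V.
V_in − V_rec = -3e-05 V = -30.00 µV.

-30.00 µV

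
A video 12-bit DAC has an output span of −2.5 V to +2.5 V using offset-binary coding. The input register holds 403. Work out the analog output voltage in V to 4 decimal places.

LSB = 5 V / 2^12 = 1.221 mV.
V_out = (−2.5) + 403 × 0.0012207 V = -2.00806 V.

-2.0081 V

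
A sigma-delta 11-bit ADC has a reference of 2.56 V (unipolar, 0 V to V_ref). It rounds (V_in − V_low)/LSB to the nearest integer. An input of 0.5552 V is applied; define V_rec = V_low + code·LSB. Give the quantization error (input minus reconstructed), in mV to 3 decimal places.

0.200 mV

Step size: 2.56 V ÷ 2^11 = 1.250 mV.
Scaled input = 444.1600 LSBs, so code = 444.
V_rec = 0 + 444·0.00125 = 0.555 V.
V_in − V_rec = 0.0002 V = 0.200 mV.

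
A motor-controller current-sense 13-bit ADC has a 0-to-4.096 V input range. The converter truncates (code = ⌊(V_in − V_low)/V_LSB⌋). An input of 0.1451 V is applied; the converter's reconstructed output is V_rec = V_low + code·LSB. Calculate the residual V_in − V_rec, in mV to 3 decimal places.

Step size: 4.096 V ÷ 2^13 = 0.500 mV.
(V_in − V_low)/LSB = (0.1451 − 0)/0.0005 = 290.2000 → code 290 (floor).
V_rec = 0 + 290·0.0005 = 0.145 V.
Error = 0.1451 − 0.145 = 0.0001 V = 0.100 mV.

0.100 mV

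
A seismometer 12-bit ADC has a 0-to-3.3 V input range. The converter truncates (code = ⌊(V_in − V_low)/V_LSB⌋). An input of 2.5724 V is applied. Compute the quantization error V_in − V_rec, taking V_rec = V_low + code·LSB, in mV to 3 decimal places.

Step size: 3.3 V ÷ 2^12 = 0.806 mV.
(V_in − V_low)/LSB = (2.5724 − 0)/0.000805664 = 3192.8941 → code 3192 (floor).
Reconstructed: 2.5716797 V.
Error = 2.5724 − 2.5716797 = 0.000720313 V = 0.720 mV.

0.720 mV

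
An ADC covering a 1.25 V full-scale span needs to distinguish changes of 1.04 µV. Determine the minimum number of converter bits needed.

21 bits

Number of steps required ≥ 1.25 V / 1.04 µV = 1201923.08.
Need 2^N ≥ 1201923.08; 2^20 = 1048576, 2^21 = 2097152.
Minimum N = 21.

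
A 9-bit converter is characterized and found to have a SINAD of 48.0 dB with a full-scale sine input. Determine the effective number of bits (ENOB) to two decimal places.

ENOB = (SINAD − 1.76) / 6.02 = (48.0 − 1.76)/6.02 = 7.681.

7.68 bits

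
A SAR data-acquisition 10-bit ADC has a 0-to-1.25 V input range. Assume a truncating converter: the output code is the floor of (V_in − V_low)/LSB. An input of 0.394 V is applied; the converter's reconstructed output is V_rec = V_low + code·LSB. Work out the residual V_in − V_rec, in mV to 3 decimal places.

One LSB is 1.25 V / 1024 = 1.221 mV.
(V_in − V_low)/LSB = (0.394 − 0)/0.0012207 = 322.7648 → code 322 (floor).
V_rec = 0 + 322·0.0012207 = 0.39306641 V.
Error = 0.394 − 0.39306641 = 0.000933594 V = 0.934 mV.

0.934 mV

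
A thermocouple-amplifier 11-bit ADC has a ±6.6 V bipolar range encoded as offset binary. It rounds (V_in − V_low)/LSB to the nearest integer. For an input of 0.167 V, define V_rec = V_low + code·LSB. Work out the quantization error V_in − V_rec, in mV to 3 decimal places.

-0.578 mV

LSB = 13.2/2^11 = 6.445 mV.
(0.167 − (−6.6))/0.00644531 = 1049.9103; round gives code 1050.
V_rec = (−6.6) + 1050·0.00644531 = 0.16757812 V.
Error = 0.167 − 0.16757812 = -0.000578125 V = -0.578 mV.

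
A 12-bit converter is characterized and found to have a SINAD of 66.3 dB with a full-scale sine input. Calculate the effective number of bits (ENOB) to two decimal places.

ENOB = (SINAD − 1.76) / 6.02 = (66.3 − 1.76)/6.02 = 10.721.

10.72 bits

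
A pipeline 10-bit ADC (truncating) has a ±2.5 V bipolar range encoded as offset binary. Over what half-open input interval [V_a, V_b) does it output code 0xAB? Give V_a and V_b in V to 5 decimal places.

[-1.66504 V, -1.66016 V)

LSB = 5/2^10 = 4.883 mV.
Code 0xAB = 171 decimal.
V_a = V_low + 171·LSB = -1.66504 V; V_b = V_low + 172·LSB = -1.66016 V.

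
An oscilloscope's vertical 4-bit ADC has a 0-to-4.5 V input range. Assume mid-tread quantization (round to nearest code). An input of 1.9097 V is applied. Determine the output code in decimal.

With 16 levels over 4.5 V, one step is 281.250 mV.
(V_in − V_low)/LSB = (1.9097 − 0) / 0.28125 = 6.790.
So the output code is 7.

code 7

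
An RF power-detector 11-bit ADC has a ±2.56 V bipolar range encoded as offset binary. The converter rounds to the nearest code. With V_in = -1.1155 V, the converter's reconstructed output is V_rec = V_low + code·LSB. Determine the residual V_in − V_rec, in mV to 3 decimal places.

One LSB is 5.12 V / 2048 = 2.500 mV.
(-1.1155 − (−2.56))/0.0025 = 577.8000; round gives code 578.
Reconstructed: -1.115 V.
Difference: -0.0005 V → -0.500 mV.

-0.500 mV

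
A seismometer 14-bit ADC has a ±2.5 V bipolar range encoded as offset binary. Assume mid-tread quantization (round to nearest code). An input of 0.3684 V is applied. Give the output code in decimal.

code 9399

LSB = 5 V / 16384 = 305.18 µV.
Input sits at 9399.173 steps above V_low.
Round → code 9399.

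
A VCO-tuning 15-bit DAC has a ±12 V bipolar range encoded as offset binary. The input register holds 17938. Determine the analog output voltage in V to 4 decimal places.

LSB = 24 V / 2^15 = 0.732 mV.
V_out = (−12) + 17938 × 0.000732422 V = 1.13818 V.

1.1382 V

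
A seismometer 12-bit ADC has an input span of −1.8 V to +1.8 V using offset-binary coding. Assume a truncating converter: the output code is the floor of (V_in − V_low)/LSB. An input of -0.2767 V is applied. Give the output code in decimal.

code 1733

With 4096 levels over 3.6 V, one step is 0.879 mV.
(V_in − V_low)/LSB = (-0.2767 − (−1.8)) / 0.000878906 = 1733.177.
Floor → code 1733.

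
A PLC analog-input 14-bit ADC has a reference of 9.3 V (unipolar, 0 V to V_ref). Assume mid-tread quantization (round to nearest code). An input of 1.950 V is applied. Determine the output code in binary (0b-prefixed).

code 0b110101101011 (decimal 3435)

Full-scale span = 9.3 V; LSB = 9.3/2^14 = 0.568 mV.
Input sits at 3435.355 steps above V_low.
So the output code is 3435.
In binary (0b-prefixed): 0b110101101011.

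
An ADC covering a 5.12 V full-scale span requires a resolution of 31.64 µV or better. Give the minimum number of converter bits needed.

18 bits

Number of steps required ≥ 5.12 V / 31.64 µV = 161820.48.
Need 2^N ≥ 161820.48; 2^17 = 131072, 2^18 = 262144.
Minimum N = 18.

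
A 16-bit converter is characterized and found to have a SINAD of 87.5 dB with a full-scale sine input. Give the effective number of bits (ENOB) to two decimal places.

ENOB = (SINAD − 1.76) / 6.02 = (87.5 − 1.76)/6.02 = 14.243.

14.24 bits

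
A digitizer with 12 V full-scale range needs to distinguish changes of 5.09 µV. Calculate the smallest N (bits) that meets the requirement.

22 bits

Number of steps required ≥ 12 V / 5.09 µV = 2357563.85.
Need 2^N ≥ 2357563.85; 2^21 = 2097152, 2^22 = 4194304.
Minimum N = 22.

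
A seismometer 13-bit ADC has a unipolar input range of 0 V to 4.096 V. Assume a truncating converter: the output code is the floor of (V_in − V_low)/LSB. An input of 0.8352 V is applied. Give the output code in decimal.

With 8192 levels over 4.096 V, one step is 0.500 mV.
Input sits at 1670.400 steps above V_low.
Floor → code 1670.

code 1670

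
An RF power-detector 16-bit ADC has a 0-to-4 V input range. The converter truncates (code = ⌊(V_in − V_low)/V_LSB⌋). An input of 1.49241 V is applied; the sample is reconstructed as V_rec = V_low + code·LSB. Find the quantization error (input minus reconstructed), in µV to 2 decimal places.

39.39 µV

LSB = 4/2^16 = 61.04 µV.
Scaled input = 24451.6454 LSBs, so code = 24451.
V_rec = 0 + 24451·6.10352e-05 = 1.4923706 V.
Error = 1.49241 − 1.4923706 = 3.93945e-05 V = 39.39 µV.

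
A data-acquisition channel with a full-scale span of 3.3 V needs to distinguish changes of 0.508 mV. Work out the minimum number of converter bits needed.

Number of steps required ≥ 3.3 V / 0.508 mV = 6496.06.
Need 2^N ≥ 6496.06; 2^12 = 4096, 2^13 = 8192.
Minimum N = 13.

13 bits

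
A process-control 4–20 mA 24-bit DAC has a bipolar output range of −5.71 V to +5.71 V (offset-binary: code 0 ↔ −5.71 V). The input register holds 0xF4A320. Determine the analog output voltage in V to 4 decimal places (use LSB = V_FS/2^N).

LSB = 11.42 V / 2^24 = 0.68 µV.
Code 0xF4A320 = 16032544 decimal.
V_out = (−5.71) + 16032544 × 6.80685e-07 V = 5.20311 V.

5.2031 V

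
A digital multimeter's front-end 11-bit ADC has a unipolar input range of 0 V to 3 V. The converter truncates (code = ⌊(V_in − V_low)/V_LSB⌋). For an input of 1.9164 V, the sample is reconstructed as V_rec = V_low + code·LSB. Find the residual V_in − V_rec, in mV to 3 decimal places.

Step size: 3 V ÷ 2^11 = 1.465 mV.
(1.9164 − 0)/0.00146484 = 1308.2624; ⌊·⌋ gives code 1308.
Reconstructed: 1.9160156 V.
Error = 1.9164 − 1.9160156 = 0.000384375 V = 0.384 mV.

0.384 mV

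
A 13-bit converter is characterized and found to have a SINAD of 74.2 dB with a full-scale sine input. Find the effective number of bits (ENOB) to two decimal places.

12.03 bits

ENOB = (SINAD − 1.76) / 6.02 = (74.2 − 1.76)/6.02 = 12.033.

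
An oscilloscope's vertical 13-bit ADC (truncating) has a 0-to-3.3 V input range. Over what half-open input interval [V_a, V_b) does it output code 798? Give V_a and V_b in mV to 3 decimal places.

[321.460 mV, 321.863 mV)

LSB = 3.3/2^13 = 402.83 µV.
V_a = V_low + 798·LSB = 0.32146 V; V_b = V_low + 799·LSB = 0.321863 V.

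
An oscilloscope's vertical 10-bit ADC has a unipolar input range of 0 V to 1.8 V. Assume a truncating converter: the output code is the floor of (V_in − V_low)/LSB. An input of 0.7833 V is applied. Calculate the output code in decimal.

With 1024 levels over 1.8 V, one step is 1.758 mV.
(0.7833 − 0) / 0.00175781 = 445.611 LSBs.
⌊·⌋(445.611) = 445.

code 445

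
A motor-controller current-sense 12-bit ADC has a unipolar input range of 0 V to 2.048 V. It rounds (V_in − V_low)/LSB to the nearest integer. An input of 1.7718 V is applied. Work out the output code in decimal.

LSB = 2.048 V / 4096 = 0.500 mV.
(V_in − V_low)/LSB = (1.7718 − 0) / 0.0005 = 3543.600.
So the output code is 3544.

code 3544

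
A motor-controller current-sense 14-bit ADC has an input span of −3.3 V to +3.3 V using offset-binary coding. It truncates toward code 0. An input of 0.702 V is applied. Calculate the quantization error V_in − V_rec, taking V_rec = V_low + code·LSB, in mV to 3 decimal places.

Step size: 6.6 V ÷ 2^14 = 402.83 µV.
(V_in − V_low)/LSB = (0.702 − (−3.3))/0.000402832 = 9934.6618 → code 9934 (floor).
Code 9934 maps back to (−3.3) + 9934×0.000402832 V = 0.7017334 V.
Error = 0.702 − 0.7017334 = 0.000266602 V = 0.267 mV.

0.267 mV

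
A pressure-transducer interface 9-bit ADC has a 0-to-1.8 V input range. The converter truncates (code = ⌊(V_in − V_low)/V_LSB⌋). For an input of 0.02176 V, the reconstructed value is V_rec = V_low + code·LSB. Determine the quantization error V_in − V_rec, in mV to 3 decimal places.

0.666 mV

One LSB is 1.8 V / 512 = 3.516 mV.
(0.02176 − 0)/0.00351563 = 6.1895; ⌊·⌋ gives code 6.
Reconstructed: 0.02109375 V.
V_in − V_rec = 0.00066625 V = 0.666 mV.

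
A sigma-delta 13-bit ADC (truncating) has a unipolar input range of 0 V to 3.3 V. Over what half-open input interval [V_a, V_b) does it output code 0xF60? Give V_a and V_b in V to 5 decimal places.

[1.58555 V, 1.58595 V)

LSB = 3.3/2^13 = 402.83 µV.
Code 0xF60 = 3936 decimal.
V_a = V_low + 3936·LSB = 1.58555 V; V_b = V_low + 3937·LSB = 1.58595 V.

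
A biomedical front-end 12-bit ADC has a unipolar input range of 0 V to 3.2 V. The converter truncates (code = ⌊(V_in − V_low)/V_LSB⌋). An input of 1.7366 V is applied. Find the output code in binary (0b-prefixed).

With 4096 levels over 3.2 V, one step is 0.781 mV.
(1.7366 − 0) / 0.00078125 = 2222.848 LSBs.
⌊·⌋(2222.848) = 2222.
In binary (0b-prefixed): 0b100010101110.

code 0b100010101110 (decimal 2222)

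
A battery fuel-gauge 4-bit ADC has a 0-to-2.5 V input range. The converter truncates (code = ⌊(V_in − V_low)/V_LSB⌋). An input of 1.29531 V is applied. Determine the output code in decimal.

Full-scale span = 2.5 V; LSB = 2.5/2^4 = 156.250 mV.
(V_in − V_low)/LSB = (1.29531 − 0) / 0.15625 = 8.290.
⌊·⌋(8.290) = 8.

code 8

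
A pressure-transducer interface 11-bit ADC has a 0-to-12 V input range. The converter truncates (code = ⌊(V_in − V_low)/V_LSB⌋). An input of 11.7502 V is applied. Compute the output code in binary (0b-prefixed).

Full-scale span = 12 V; LSB = 12/2^11 = 5.859 mV.
Input sits at 2005.367 steps above V_low.
So the output code is 2005.
In binary (0b-prefixed): 0b11111010101.

code 0b11111010101 (decimal 2005)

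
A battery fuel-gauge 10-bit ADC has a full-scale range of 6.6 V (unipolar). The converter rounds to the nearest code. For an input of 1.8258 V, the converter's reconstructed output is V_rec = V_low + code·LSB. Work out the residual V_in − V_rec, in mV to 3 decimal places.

One LSB is 6.6 V / 1024 = 6.445 mV.
(1.8258 − 0)/0.00644531 = 283.2756; round gives code 283.
Reconstructed: 1.8240234 V.
Error = 1.8258 − 1.8240234 = 0.00177656 V = 1.777 mV.

1.777 mV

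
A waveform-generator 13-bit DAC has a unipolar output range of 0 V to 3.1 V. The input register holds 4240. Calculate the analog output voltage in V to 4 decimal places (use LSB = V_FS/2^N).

1.6045 V

LSB = 3.1 V / 2^13 = 378.42 µV.
V_out = 0 + 4240 × 0.000378418 V = 1.60449 V.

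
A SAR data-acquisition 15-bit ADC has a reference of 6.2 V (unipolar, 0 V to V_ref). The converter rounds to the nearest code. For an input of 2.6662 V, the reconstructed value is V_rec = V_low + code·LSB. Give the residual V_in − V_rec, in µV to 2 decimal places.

Step size: 6.2 V ÷ 2^15 = 189.21 µV.
(V_in − V_low)/LSB = (2.6662 − 0)/0.000189209 = 14091.2970 → code 14091 (round).
Reconstructed: 2.6661438 V.
Error = 2.6662 − 2.6661438 = 5.62012e-05 V = 56.20 µV.

56.20 µV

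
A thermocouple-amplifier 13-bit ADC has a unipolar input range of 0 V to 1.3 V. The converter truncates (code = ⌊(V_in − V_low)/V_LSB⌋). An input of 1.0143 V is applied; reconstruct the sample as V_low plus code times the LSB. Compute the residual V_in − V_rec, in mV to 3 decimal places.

One LSB is 1.3 V / 8192 = 158.69 µV.
Scaled input = 6391.6505 LSBs, so code = 6391.
Code 6391 maps back to 0 + 6391×0.000158691 V = 1.0141968 V.
Error = 1.0143 − 1.0141968 = 0.000103223 V = 0.103 mV.

0.103 mV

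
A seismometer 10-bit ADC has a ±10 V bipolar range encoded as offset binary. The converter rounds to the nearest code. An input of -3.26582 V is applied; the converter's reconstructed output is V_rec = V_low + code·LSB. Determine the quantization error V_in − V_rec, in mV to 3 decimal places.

LSB = 20/2^10 = 19.531 mV.
(V_in − V_low)/LSB = (-3.26582 − (−10))/0.0195312 = 344.7900 → code 345 (round).
Reconstructed: -3.2617188 V.
Difference: -0.00410125 V → -4.101 mV.

-4.101 mV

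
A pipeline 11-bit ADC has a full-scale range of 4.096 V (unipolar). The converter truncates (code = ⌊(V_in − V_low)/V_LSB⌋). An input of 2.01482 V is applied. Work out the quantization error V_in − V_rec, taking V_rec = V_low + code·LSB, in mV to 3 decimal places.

0.820 mV

One LSB is 4.096 V / 2048 = 2.000 mV.
(V_in − V_low)/LSB = (2.01482 − 0)/0.002 = 1007.4100 → code 1007 (floor).
V_rec = 0 + 1007·0.002 = 2.014 V.
Difference: 0.00082 V → 0.820 mV.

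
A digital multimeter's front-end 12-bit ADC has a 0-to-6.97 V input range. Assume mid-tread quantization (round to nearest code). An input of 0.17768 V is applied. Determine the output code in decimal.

code 104

Full-scale span = 6.97 V; LSB = 6.97/2^12 = 1.702 mV.
(0.17768 − 0) / 0.00170166 = 104.416 LSBs.
Round → code 104.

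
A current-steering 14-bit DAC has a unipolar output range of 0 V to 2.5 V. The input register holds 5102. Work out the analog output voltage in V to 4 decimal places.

0.7785 V

LSB = 2.5 V / 2^14 = 152.59 µV.
V_out = 0 + 5102 × 0.000152588 V = 0.778503 V.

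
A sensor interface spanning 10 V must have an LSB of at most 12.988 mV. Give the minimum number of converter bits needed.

Number of steps required ≥ 10 V / 12.988 mV = 769.94.
Need 2^N ≥ 769.94; 2^9 = 512, 2^10 = 1024.
Minimum N = 10.

10 bits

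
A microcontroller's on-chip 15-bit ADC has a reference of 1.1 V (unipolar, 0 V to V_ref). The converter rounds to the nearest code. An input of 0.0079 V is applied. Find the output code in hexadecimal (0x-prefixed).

code 0xEB (decimal 235)

LSB = 1.1 V / 32768 = 33.57 µV.
(V_in − V_low)/LSB = (0.0079 − 0) / 3.35693e-05 = 235.334.
Round → code 235.
In hexadecimal (0x-prefixed): 0xEB.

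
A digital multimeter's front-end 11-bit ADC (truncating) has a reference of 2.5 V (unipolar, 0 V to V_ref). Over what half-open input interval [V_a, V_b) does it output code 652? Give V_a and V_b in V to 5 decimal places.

[0.79590 V, 0.79712 V)

LSB = 2.5/2^11 = 1.221 mV.
V_a = V_low + 652·LSB = 0.795898 V; V_b = V_low + 653·LSB = 0.797119 V.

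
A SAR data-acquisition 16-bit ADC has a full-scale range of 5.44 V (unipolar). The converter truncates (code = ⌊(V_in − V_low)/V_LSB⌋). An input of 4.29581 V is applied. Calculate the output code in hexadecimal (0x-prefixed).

With 65536 levels over 5.44 V, one step is 83.01 µV.
(4.29581 − 0) / 8.30078e-05 = 51751.876 LSBs.
⌊·⌋(51751.876) = 51751.
In hexadecimal (0x-prefixed): 0xCA27.

code 0xCA27 (decimal 51751)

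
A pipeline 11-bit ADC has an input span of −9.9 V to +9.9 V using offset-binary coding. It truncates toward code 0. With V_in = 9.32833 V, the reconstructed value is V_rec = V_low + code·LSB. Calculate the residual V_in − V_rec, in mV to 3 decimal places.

Step size: 19.8 V ÷ 2^11 = 9.668 mV.
(V_in − V_low)/LSB = (9.32833 − (−9.9))/0.00966797 = 1988.8697 → code 1988 (floor).
Code 1988 maps back to (−9.9) + 1988×0.00966797 V = 9.3199219 V.
Difference: 0.00840813 V → 8.408 mV.

8.408 mV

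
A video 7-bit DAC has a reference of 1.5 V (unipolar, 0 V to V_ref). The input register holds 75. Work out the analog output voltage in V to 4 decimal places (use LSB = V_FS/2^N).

0.8789 V

LSB = 1.5 V / 2^7 = 11.719 mV.
V_out = 0 + 75 × 0.0117188 V = 0.878906 V.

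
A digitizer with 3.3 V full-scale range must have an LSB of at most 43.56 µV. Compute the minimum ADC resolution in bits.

Number of steps required ≥ 3.3 V / 43.56 µV = 75757.58.
Need 2^N ≥ 75757.58; 2^16 = 65536, 2^17 = 131072.
Minimum N = 17.

17 bits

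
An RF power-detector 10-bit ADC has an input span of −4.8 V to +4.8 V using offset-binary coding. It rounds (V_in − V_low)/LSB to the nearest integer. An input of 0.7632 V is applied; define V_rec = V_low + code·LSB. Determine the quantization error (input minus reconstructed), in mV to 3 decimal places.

Step size: 9.6 V ÷ 2^10 = 9.375 mV.
(V_in − V_low)/LSB = (0.7632 − (−4.8))/0.009375 = 593.4080 → code 593 (round).
Reconstructed: 0.759375 V.
Error = 0.7632 − 0.759375 = 0.003825 V = 3.825 mV.

3.825 mV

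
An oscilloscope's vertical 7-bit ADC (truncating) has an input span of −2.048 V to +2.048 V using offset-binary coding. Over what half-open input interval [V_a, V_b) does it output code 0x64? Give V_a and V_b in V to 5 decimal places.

LSB = 4.096/2^7 = 32.000 mV.
Code 0x64 = 100 decimal.
V_a = V_low + 100·LSB = 1.152 V; V_b = V_low + 101·LSB = 1.184 V.

[1.15200 V, 1.18400 V)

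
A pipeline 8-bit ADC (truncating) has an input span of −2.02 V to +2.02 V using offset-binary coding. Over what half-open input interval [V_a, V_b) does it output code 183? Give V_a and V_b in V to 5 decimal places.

[0.86797 V, 0.88375 V)

LSB = 4.04/2^8 = 15.781 mV.
V_a = V_low + 183·LSB = 0.867969 V; V_b = V_low + 184·LSB = 0.88375 V.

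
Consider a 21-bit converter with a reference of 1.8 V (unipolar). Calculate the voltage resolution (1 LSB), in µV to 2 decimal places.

Full-scale span = 1.8 V.
LSB = 1.8 / 2^21 = 1.8 / 2097152 = 8.58307e-07 V = 0.86 µV.

0.86 µV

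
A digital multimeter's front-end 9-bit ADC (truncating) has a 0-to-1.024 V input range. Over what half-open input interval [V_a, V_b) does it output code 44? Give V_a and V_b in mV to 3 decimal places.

LSB = 1.024/2^9 = 2.000 mV.
V_a = V_low + 44·LSB = 0.088 V; V_b = V_low + 45·LSB = 0.09 V.

[88.000 mV, 90.000 mV)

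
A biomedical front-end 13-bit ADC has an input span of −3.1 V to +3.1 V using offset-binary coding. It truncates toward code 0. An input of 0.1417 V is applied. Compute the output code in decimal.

code 4283

LSB = 6.2 V / 8192 = 0.757 mV.
Input sits at 4283.227 steps above V_low.
Floor → code 4283.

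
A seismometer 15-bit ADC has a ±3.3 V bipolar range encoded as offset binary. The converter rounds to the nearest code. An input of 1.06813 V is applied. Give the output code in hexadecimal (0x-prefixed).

LSB = 6.6 V / 32768 = 201.42 µV.
(1.06813 − (−3.3)) / 0.000201416 = 21687.104 LSBs.
round(21687.104) = 21687.
In hexadecimal (0x-prefixed): 0x54B7.

code 0x54B7 (decimal 21687)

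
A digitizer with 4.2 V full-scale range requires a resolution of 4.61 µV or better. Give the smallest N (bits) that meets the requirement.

Number of steps required ≥ 4.2 V / 4.61 µV = 911062.91.
Need 2^N ≥ 911062.91; 2^19 = 524288, 2^20 = 1048576.
Minimum N = 20.

20 bits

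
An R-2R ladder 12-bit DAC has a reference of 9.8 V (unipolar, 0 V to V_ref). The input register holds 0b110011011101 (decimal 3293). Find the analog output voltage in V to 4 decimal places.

LSB = 9.8 V / 2^12 = 2.393 mV.
Code 0b110011011101 = 3293 decimal.
V_out = 0 + 3293 × 0.00239258 V = 7.87876 V.

7.8788 V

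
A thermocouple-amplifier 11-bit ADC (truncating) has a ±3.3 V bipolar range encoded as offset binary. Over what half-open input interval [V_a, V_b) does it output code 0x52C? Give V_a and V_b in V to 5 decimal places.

LSB = 6.6/2^11 = 3.223 mV.
Code 0x52C = 1324 decimal.
V_a = V_low + 1324·LSB = 0.966797 V; V_b = V_low + 1325·LSB = 0.97002 V.

[0.96680 V, 0.97002 V)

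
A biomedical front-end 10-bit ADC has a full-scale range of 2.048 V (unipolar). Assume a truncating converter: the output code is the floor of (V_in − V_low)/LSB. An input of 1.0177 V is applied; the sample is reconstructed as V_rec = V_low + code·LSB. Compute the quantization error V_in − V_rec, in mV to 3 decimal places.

1.700 mV

LSB = 2.048/2^10 = 2.000 mV.
Scaled input = 508.8500 LSBs, so code = 508.
V_rec = 0 + 508·0.002 = 1.016 V.
Difference: 0.0017 V → 1.700 mV.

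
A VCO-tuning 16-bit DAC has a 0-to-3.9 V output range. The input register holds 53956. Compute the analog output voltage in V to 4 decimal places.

3.2109 V

LSB = 3.9 V / 2^16 = 59.51 µV.
V_out = 0 + 53956 × 5.95093e-05 V = 3.21088 V.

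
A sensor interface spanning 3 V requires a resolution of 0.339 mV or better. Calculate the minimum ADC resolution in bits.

14 bits

Number of steps required ≥ 3 V / 0.339 mV = 8849.56.
Need 2^N ≥ 8849.56; 2^13 = 8192, 2^14 = 16384.
Minimum N = 14.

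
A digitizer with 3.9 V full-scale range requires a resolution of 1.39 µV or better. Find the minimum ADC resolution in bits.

22 bits

Number of steps required ≥ 3.9 V / 1.39 µV = 2805755.40.
Need 2^N ≥ 2805755.40; 2^21 = 2097152, 2^22 = 4194304.
Minimum N = 22.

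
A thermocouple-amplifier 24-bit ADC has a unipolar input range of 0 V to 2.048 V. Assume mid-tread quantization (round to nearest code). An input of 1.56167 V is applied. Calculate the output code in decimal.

Full-scale span = 2.048 V; LSB = 2.048/2^24 = 0.12 µV.
(V_in − V_low)/LSB = (1.56167 − 0) / 1.2207e-07 = 12793200.640.
round(12793200.640) = 12793201.

code 12793201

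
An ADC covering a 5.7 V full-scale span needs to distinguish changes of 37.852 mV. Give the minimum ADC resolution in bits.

8 bits

Number of steps required ≥ 5.7 V / 37.852 mV = 150.59.
Need 2^N ≥ 150.59; 2^7 = 128, 2^8 = 256.
Minimum N = 8.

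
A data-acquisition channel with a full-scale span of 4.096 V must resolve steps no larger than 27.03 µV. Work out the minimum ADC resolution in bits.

Number of steps required ≥ 4.096 V / 27.03 µV = 151535.33.
Need 2^N ≥ 151535.33; 2^17 = 131072, 2^18 = 262144.
Minimum N = 18.

18 bits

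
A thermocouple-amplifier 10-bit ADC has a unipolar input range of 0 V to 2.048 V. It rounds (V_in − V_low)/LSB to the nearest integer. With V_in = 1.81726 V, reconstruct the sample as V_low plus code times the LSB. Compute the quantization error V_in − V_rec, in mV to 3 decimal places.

LSB = 2.048/2^10 = 2.000 mV.
(1.81726 − 0)/0.002 = 908.6300; round gives code 909.
Reconstructed: 1.818 V.
V_in − V_rec = -0.00074 V = -0.740 mV.

-0.740 mV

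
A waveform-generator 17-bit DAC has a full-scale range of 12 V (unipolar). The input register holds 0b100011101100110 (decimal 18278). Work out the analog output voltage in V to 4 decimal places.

1.6734 V

LSB = 12 V / 2^17 = 91.55 µV.
Code 0b100011101100110 = 18278 decimal.
V_out = 0 + 18278 × 9.15527e-05 V = 1.6734 V.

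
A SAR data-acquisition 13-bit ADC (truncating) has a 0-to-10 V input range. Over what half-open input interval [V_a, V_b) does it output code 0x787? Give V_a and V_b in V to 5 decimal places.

LSB = 10/2^13 = 1.221 mV.
Code 0x787 = 1927 decimal.
V_a = V_low + 1927·LSB = 2.35229 V; V_b = V_low + 1928·LSB = 2.35352 V.

[2.35229 V, 2.35352 V)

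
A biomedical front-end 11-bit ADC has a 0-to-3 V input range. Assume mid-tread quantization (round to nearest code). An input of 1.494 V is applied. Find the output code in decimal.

code 1020

Full-scale span = 3 V; LSB = 3/2^11 = 1.465 mV.
Input sits at 1019.904 steps above V_low.
Round → code 1020.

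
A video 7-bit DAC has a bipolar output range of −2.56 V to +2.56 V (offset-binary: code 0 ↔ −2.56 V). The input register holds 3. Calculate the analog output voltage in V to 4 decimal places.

-2.4400 V

LSB = 5.12 V / 2^7 = 40.000 mV.
V_out = (−2.56) + 3 × 0.04 V = -2.44 V.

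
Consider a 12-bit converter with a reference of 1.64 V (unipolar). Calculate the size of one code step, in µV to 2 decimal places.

400.39 µV

Full-scale span = 1.64 V.
LSB = 1.64 / 2^12 = 1.64 / 4096 = 0.000400391 V = 400.39 µV.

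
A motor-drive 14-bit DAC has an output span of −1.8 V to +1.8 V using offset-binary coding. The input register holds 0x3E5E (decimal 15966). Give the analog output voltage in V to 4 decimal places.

LSB = 3.6 V / 2^14 = 219.73 µV.
Code 0x3E5E = 15966 decimal.
V_out = (−1.8) + 15966 × 0.000219727 V = 1.70815 V.

1.7082 V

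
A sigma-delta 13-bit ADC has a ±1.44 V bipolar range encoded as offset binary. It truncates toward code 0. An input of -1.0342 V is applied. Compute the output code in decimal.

code 1154

With 8192 levels over 2.88 V, one step is 351.56 µV.
(V_in − V_low)/LSB = (-1.0342 − (−1.44)) / 0.000351562 = 1154.276.
So the output code is 1154.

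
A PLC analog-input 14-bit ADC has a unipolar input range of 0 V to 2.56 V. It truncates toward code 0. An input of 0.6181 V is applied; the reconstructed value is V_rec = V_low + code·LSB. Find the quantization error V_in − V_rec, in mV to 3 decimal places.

0.131 mV

Step size: 2.56 V ÷ 2^14 = 156.25 µV.
Scaled input = 3955.8400 LSBs, so code = 3955.
Code 3955 maps back to 0 + 3955×0.00015625 V = 0.61796875 V.
V_in − V_rec = 0.00013125 V = 0.131 mV.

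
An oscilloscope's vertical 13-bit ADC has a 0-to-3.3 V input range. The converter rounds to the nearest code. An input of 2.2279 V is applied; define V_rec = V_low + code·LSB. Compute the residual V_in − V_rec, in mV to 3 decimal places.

-0.164 mV

One LSB is 3.3 V / 8192 = 402.83 µV.
Scaled input = 5530.5930 LSBs, so code = 5531.
Code 5531 maps back to 0 + 5531×0.000402832 V = 2.228064 V.
V_in − V_rec = -0.000163965 V = -0.164 mV.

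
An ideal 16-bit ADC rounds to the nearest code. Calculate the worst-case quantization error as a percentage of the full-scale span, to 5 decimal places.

Rounding → worst-case error = ½ LSB = V_FS/2^17, so 100/131072 = 0.000762939 % of full scale.

0.00076 %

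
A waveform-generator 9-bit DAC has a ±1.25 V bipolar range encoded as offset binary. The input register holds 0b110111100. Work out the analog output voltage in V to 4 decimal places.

0.9180 V

LSB = 2.5 V / 2^9 = 4.883 mV.
Code 0b110111100 = 444 decimal.
V_out = (−1.25) + 444 × 0.00488281 V = 0.917969 V.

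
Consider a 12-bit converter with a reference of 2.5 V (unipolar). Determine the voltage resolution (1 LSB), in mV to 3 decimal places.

0.610 mV

Full-scale span = 2.5 V.
LSB = 2.5 / 2^12 = 2.5 / 4096 = 0.000610352 V = 0.610 mV.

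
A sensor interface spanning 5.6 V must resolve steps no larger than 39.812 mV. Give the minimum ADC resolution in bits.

8 bits

Number of steps required ≥ 5.6 V / 39.812 mV = 140.66.
Need 2^N ≥ 140.66; 2^7 = 128, 2^8 = 256.
Minimum N = 8.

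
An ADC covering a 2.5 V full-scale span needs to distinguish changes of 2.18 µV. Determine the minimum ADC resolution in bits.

Number of steps required ≥ 2.5 V / 2.18 µV = 1146788.99.
Need 2^N ≥ 1146788.99; 2^20 = 1048576, 2^21 = 2097152.
Minimum N = 21.

21 bits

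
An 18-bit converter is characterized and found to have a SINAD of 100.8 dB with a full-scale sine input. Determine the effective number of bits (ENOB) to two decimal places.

16.45 bits

ENOB = (SINAD − 1.76) / 6.02 = (100.8 − 1.76)/6.02 = 16.452.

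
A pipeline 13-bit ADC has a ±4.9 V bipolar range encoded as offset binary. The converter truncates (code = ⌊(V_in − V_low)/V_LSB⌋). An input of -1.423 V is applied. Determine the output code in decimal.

code 2906

Full-scale span = 9.8 V; LSB = 9.8/2^13 = 1.196 mV.
(V_in − V_low)/LSB = (-1.423 − (−4.9)) / 0.00119629 = 2906.488.
Floor → code 2906.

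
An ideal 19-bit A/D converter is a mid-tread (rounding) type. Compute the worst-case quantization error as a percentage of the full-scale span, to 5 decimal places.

Rounding → worst-case error = ½ LSB = V_FS/2^20, so 100/1048576 = 9.53674e-05 % of full scale.

0.00010 %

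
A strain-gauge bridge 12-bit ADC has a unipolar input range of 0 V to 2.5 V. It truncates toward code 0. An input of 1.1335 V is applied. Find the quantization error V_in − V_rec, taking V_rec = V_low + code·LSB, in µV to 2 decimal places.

LSB = 2.5/2^12 = 0.610 mV.
(1.1335 − 0)/0.000610352 = 1857.1264; ⌊·⌋ gives code 1857.
Reconstructed: 1.1334229 V.
Error = 1.1335 − 1.1334229 = 7.71484e-05 V = 77.15 µV.

77.15 µV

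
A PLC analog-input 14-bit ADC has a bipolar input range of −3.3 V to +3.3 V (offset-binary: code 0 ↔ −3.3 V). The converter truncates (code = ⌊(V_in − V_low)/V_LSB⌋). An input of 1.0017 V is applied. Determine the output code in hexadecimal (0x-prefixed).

With 16384 levels over 6.6 V, one step is 402.83 µV.
(1.0017 − (−3.3)) / 0.000402832 = 10678.644 LSBs.
So the output code is 10678.
In hexadecimal (0x-prefixed): 0x29B6.

code 0x29B6 (decimal 10678)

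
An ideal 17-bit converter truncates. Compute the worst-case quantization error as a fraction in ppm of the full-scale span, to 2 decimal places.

7.63 ppm

Truncating → worst-case error = 1 LSB = V_FS/2^17, so 1e+06/131072 = 7.62939 ppm of full scale.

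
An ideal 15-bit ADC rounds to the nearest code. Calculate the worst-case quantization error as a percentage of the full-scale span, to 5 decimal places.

0.00153 %

Rounding → worst-case error = ½ LSB = V_FS/2^16, so 100/65536 = 0.00152588 % of full scale.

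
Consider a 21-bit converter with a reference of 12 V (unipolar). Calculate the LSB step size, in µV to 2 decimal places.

5.72 µV

Full-scale span = 12 V.
LSB = 12 / 2^21 = 12 / 2097152 = 5.72205e-06 V = 5.72 µV.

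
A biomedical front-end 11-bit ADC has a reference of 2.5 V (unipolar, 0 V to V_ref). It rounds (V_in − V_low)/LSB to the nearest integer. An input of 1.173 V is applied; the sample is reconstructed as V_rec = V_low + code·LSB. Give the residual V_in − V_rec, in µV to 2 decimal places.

One LSB is 2.5 V / 2048 = 1.221 mV.
Scaled input = 960.9216 LSBs, so code = 961.
V_rec = 0 + 961·0.0012207 = 1.1730957 V.
Difference: -9.57031e-05 V → -95.70 µV.

-95.70 µV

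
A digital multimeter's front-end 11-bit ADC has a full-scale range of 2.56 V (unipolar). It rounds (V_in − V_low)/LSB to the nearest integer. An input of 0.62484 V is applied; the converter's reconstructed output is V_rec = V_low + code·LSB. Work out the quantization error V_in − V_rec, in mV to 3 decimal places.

-0.160 mV

One LSB is 2.56 V / 2048 = 1.250 mV.
(0.62484 − 0)/0.00125 = 499.8720; round gives code 500.
Code 500 maps back to 0 + 500×0.00125 V = 0.625 V.
Error = 0.62484 − 0.625 = -0.00016 V = -0.160 mV.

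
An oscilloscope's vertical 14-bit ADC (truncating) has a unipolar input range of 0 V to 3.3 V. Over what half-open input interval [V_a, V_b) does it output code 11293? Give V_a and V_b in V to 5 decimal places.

[2.27459 V, 2.27479 V)

LSB = 3.3/2^14 = 201.42 µV.
V_a = V_low + 11293·LSB = 2.27459 V; V_b = V_low + 11294·LSB = 2.27479 V.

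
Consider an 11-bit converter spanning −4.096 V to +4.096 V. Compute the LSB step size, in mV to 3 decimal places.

Full-scale span = 8.192 V.
LSB = 8.192 / 2^11 = 8.192 / 2048 = 0.004 V = 4.000 mV.

4.000 mV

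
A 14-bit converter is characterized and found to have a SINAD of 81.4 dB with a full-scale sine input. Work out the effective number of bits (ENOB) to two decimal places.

13.23 bits

ENOB = (SINAD − 1.76) / 6.02 = (81.4 − 1.76)/6.02 = 13.229.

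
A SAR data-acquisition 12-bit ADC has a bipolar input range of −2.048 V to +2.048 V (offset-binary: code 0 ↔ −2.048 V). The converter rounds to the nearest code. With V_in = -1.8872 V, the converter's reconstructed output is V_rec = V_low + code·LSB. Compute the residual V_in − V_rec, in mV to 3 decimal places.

-0.200 mV

One LSB is 4.096 V / 4096 = 1.000 mV.
(V_in − V_low)/LSB = (-1.8872 − (−2.048))/0.001 = 160.8000 → code 161 (round).
V_rec = (−2.048) + 161·0.001 = -1.887 V.
V_in − V_rec = -0.0002 V = -0.200 mV.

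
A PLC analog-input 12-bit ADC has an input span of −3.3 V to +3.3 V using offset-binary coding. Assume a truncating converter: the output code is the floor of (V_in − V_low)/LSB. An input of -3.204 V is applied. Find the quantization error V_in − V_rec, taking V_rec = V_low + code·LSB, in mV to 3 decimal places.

0.932 mV

Step size: 6.6 V ÷ 2^12 = 1.611 mV.
Scaled input = 59.5782 LSBs, so code = 59.
V_rec = (−3.3) + 59·0.00161133 = -3.2049316 V.
V_in − V_rec = 0.000931641 V = 0.932 mV.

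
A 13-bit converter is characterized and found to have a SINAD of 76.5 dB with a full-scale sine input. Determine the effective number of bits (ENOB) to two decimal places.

12.42 bits

ENOB = (SINAD − 1.76) / 6.02 = (76.5 − 1.76)/6.02 = 12.415.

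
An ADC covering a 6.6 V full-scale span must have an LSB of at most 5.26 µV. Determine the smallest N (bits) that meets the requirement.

21 bits

Number of steps required ≥ 6.6 V / 5.26 µV = 1254752.85.
Need 2^N ≥ 1254752.85; 2^20 = 1048576, 2^21 = 2097152.
Minimum N = 21.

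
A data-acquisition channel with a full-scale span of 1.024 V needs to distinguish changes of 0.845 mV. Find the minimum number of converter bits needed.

Number of steps required ≥ 1.024 V / 0.845 mV = 1211.83.
Need 2^N ≥ 1211.83; 2^10 = 1024, 2^11 = 2048.
Minimum N = 11.

11 bits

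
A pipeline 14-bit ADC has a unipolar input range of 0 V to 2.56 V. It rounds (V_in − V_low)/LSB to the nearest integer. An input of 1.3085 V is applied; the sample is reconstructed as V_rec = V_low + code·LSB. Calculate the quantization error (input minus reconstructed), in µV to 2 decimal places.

62.50 µV

LSB = 2.56/2^14 = 156.25 µV.
(1.3085 − 0)/0.00015625 = 8374.4000; round gives code 8374.
V_rec = 0 + 8374·0.00015625 = 1.3084375 V.
Error = 1.3085 − 1.3084375 = 6.25e-05 V = 62.50 µV.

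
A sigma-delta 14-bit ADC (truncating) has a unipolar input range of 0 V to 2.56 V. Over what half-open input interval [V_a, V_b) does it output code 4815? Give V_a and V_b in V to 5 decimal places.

LSB = 2.56/2^14 = 156.25 µV.
V_a = V_low + 4815·LSB = 0.752344 V; V_b = V_low + 4816·LSB = 0.7525 V.

[0.75234 V, 0.75250 V)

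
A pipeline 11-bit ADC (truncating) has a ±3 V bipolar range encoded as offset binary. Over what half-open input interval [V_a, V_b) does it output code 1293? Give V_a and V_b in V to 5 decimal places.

LSB = 6/2^11 = 2.930 mV.
V_a = V_low + 1293·LSB = 0.788086 V; V_b = V_low + 1294·LSB = 0.791016 V.

[0.78809 V, 0.79102 V)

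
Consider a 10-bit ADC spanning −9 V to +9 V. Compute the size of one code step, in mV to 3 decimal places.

17.578 mV

Full-scale span = 18 V.
LSB = 18 / 2^10 = 18 / 1024 = 0.0175781 V = 17.578 mV.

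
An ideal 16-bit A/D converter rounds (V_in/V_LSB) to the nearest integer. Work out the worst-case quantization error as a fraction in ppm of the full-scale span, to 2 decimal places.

Rounding → worst-case error = ½ LSB = V_FS/2^17, so 1e+06/131072 = 7.62939 ppm of full scale.

7.63 ppm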